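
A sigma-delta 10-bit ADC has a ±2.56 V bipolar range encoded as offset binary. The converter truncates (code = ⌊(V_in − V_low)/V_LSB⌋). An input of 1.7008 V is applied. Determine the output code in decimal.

Full-scale span = 5.12 V; LSB = 5.12/2^10 = 5.000 mV.
Input sits at 852.160 steps above V_low.
So the output code is 852.

code 852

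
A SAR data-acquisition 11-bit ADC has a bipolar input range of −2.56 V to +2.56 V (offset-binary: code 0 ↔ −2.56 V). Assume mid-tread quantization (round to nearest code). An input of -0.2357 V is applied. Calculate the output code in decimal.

code 930

Full-scale span = 5.12 V; LSB = 5.12/2^11 = 2.500 mV.
(V_in − V_low)/LSB = (-0.2357 − (−2.56)) / 0.0025 = 929.720.
So the output code is 930.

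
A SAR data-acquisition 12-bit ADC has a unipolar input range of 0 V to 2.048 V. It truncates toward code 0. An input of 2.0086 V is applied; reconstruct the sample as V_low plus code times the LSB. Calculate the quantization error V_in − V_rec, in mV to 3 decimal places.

0.100 mV

Step size: 2.048 V ÷ 2^12 = 0.500 mV.
(V_in − V_low)/LSB = (2.0086 − 0)/0.0005 = 4017.2000 → code 4017 (floor).
Code 4017 maps back to 0 + 4017×0.0005 V = 2.0085 V.
V_in − V_rec = 0.0001 V = 0.100 mV.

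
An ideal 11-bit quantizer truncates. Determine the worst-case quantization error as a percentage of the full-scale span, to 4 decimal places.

Truncating → worst-case error = 1 LSB = V_FS/2^11, so 100/2048 = 0.0488281 % of full scale.

0.0488 %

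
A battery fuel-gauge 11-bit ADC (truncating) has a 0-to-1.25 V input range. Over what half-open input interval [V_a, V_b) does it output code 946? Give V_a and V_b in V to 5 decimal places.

LSB = 1.25/2^11 = 0.610 mV.
V_a = V_low + 946·LSB = 0.577393 V; V_b = V_low + 947·LSB = 0.578003 V.

[0.57739 V, 0.57800 V)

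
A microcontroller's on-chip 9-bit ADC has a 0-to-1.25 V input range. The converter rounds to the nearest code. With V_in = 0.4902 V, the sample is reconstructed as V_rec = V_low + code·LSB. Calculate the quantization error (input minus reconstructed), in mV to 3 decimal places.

LSB = 1.25/2^9 = 2.441 mV.
(V_in − V_low)/LSB = (0.4902 − 0)/0.00244141 = 200.7859 → code 201 (round).
Reconstructed: 0.49072266 V.
V_in − V_rec = -0.000522656 V = -0.523 mV.

-0.523 mV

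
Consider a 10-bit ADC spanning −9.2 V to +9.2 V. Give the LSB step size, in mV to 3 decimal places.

17.969 mV

Full-scale span = 18.4 V.
LSB = 18.4 / 2^10 = 18.4 / 1024 = 0.0179687 V = 17.969 mV.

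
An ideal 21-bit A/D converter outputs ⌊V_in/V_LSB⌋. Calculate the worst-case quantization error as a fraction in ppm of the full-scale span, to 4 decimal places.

0.4768 ppm

Truncating → worst-case error = 1 LSB = V_FS/2^21, so 1e+06/2097152 = 0.476837 ppm of full scale.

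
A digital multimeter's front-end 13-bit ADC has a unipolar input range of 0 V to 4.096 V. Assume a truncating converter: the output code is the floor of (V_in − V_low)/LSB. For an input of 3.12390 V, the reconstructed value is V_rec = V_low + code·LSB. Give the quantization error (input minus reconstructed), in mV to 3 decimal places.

One LSB is 4.096 V / 8192 = 0.500 mV.
Scaled input = 6247.8000 LSBs, so code = 6247.
Code 6247 maps back to 0 + 6247×0.0005 V = 3.1235 V.
Difference: 0.0004 V → 0.400 mV.

0.400 mV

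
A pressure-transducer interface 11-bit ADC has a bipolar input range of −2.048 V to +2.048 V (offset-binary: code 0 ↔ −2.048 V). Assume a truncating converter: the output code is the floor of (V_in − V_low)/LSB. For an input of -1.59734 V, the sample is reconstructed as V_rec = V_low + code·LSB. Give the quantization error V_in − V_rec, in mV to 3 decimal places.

0.660 mV

LSB = 4.096/2^11 = 2.000 mV.
Scaled input = 225.3300 LSBs, so code = 225.
Reconstructed: -1.598 V.
Difference: 0.00066 V → 0.660 mV.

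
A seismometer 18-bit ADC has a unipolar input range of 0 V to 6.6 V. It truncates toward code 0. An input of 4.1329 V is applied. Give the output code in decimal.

LSB = 6.6 V / 262144 = 25.18 µV.
Input sits at 164153.778 steps above V_low.
⌊·⌋(164153.778) = 164153.

code 164153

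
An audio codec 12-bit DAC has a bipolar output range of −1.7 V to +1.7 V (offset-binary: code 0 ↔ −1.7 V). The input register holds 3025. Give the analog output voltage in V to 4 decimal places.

LSB = 3.4 V / 2^12 = 0.830 mV.
V_out = (−1.7) + 3025 × 0.000830078 V = 0.810986 V.

0.8110 V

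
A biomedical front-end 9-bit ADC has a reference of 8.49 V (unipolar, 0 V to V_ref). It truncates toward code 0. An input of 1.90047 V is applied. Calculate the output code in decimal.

LSB = 8.49 V / 512 = 16.582 mV.
(1.90047 − 0) / 0.016582 = 114.610 LSBs.
Floor → code 114.

code 114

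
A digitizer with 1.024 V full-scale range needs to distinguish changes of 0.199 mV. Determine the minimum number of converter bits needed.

Number of steps required ≥ 1.024 V / 0.199 mV = 5145.73.
Need 2^N ≥ 5145.73; 2^12 = 4096, 2^13 = 8192.
Minimum N = 13.

13 bits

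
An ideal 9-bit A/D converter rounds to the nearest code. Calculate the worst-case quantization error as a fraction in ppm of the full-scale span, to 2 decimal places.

976.56 ppm

Rounding → worst-case error = ½ LSB = V_FS/2^10, so 1e+06/1024 = 976.562 ppm of full scale.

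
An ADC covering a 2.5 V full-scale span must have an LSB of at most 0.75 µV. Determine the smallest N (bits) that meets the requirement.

22 bits

Number of steps required ≥ 2.5 V / 0.75 µV = 3333333.33.
Need 2^N ≥ 3333333.33; 2^21 = 2097152, 2^22 = 4194304.
Minimum N = 22.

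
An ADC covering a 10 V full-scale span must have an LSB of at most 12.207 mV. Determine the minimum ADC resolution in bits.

10 bits

Number of steps required ≥ 10 V / 12.207 mV = 819.20.
Need 2^N ≥ 819.20; 2^9 = 512, 2^10 = 1024.
Minimum N = 10.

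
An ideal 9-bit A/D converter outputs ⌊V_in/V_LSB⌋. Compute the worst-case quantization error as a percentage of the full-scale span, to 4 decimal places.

0.1953 %

Truncating → worst-case error = 1 LSB = V_FS/2^9, so 100/512 = 0.195312 % of full scale.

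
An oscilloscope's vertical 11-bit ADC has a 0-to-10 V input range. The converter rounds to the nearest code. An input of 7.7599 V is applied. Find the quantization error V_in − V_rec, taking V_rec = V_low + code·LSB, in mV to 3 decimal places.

LSB = 10/2^11 = 4.883 mV.
Scaled input = 1589.2275 LSBs, so code = 1589.
V_rec = 0 + 1589·0.00488281 = 7.7587891 V.
Difference: 0.00111094 V → 1.111 mV.

1.111 mV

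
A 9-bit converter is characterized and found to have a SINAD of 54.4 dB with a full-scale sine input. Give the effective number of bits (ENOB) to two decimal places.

ENOB = (SINAD − 1.76) / 6.02 = (54.4 − 1.76)/6.02 = 8.744.

8.74 bits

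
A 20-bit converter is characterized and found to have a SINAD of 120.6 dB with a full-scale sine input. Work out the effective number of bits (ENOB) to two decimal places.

19.74 bits

ENOB = (SINAD − 1.76) / 6.02 = (120.6 − 1.76)/6.02 = 19.741.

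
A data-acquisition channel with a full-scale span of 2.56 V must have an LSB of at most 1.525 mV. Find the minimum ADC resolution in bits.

Number of steps required ≥ 2.56 V / 1.525 mV = 1678.69.
Need 2^N ≥ 1678.69; 2^10 = 1024, 2^11 = 2048.
Minimum N = 11.

11 bits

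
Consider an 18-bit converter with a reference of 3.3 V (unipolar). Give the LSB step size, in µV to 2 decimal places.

12.59 µV

Full-scale span = 3.3 V.
LSB = 3.3 / 2^18 = 3.3 / 262144 = 1.25885e-05 V = 12.59 µV.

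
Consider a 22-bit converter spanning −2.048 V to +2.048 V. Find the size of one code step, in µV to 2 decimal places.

Full-scale span = 4.096 V.
LSB = 4.096 / 2^22 = 4.096 / 4194304 = 9.76563e-07 V = 0.98 µV.

0.98 µV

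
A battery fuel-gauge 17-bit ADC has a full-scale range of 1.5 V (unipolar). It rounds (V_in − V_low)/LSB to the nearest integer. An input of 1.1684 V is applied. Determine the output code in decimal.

LSB = 1.5 V / 131072 = 11.44 µV.
Input sits at 102096.350 steps above V_low.
Round → code 102096.

code 102096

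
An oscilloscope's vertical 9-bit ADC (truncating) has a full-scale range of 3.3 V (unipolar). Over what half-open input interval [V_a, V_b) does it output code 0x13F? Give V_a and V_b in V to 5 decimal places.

[2.05605 V, 2.06250 V)

LSB = 3.3/2^9 = 6.445 mV.
Code 0x13F = 319 decimal.
V_a = V_low + 319·LSB = 2.05605 V; V_b = V_low + 320·LSB = 2.0625 V.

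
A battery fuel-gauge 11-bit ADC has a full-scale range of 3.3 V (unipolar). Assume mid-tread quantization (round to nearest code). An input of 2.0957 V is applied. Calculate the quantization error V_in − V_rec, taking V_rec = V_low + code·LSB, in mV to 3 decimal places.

Step size: 3.3 V ÷ 2^11 = 1.611 mV.
Scaled input = 1300.6041 LSBs, so code = 1301.
Reconstructed: 2.0963379 V.
V_in − V_rec = -0.000637891 V = -0.638 mV.

-0.638 mV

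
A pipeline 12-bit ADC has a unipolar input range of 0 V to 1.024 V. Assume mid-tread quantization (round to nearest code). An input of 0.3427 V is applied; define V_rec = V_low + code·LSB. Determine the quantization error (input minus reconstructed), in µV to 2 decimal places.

-50.00 µV

One LSB is 1.024 V / 4096 = 250.00 µV.
(V_in − V_low)/LSB = (0.3427 − 0)/0.00025 = 1370.8000 → code 1371 (round).
Reconstructed: 0.34275 V.
Difference: -5e-05 V → -50.00 µV.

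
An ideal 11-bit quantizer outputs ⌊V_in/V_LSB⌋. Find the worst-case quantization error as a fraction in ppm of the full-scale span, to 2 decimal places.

Truncating → worst-case error = 1 LSB = V_FS/2^11, so 1e+06/2048 = 488.281 ppm of full scale.

488.28 ppm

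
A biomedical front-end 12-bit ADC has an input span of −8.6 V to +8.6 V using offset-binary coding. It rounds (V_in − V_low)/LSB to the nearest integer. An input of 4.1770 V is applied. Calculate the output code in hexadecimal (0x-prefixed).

code 0xBE3 (decimal 3043)

Full-scale span = 17.2 V; LSB = 17.2/2^12 = 4.199 mV.
Input sits at 3042.709 steps above V_low.
So the output code is 3043.
In hexadecimal (0x-prefixed): 0xBE3.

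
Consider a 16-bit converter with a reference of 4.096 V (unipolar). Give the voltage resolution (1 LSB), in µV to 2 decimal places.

Full-scale span = 4.096 V.
LSB = 4.096 / 2^16 = 4.096 / 65536 = 6.25e-05 V = 62.50 µV.

62.50 µV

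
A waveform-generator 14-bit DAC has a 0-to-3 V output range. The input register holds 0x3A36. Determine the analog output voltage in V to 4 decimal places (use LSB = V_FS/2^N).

LSB = 3 V / 2^14 = 183.11 µV.
Code 0x3A36 = 14902 decimal.
V_out = 0 + 14902 × 0.000183105 V = 2.72864 V.

2.7286 V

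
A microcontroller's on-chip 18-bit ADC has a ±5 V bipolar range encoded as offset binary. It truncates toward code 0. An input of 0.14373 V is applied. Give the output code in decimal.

code 134839

Full-scale span = 10 V; LSB = 10/2^18 = 38.15 µV.
(V_in − V_low)/LSB = (0.14373 − (−5)) / 3.8147e-05 = 134839.796.
⌊·⌋(134839.796) = 134839.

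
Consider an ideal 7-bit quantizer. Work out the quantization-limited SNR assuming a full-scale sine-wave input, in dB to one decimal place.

SNR ≈ 6.02·N + 1.76 dB = 6.02·7 + 1.76 = 43.90 dB.

43.9 dB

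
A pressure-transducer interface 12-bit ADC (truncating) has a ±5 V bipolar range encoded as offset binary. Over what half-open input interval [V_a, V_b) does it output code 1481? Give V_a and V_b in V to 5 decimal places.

LSB = 10/2^12 = 2.441 mV.
V_a = V_low + 1481·LSB = -1.38428 V; V_b = V_low + 1482·LSB = -1.38184 V.

[-1.38428 V, -1.38184 V)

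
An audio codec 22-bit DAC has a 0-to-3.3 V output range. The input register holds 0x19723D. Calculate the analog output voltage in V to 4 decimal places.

1.3121 V

LSB = 3.3 V / 2^22 = 0.79 µV.
Code 0x19723D = 1667645 decimal.
V_out = 0 + 1667645 × 7.86781e-07 V = 1.31207 V.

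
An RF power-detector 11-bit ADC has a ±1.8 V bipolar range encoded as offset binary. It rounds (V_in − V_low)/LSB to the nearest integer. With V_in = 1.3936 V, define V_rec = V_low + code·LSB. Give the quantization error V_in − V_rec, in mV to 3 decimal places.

-0.345 mV

Step size: 3.6 V ÷ 2^11 = 1.758 mV.
(1.3936 − (−1.8))/0.00175781 = 1816.8036; round gives code 1817.
Reconstructed: 1.3939453 V.
Error = 1.3936 − 1.3939453 = -0.000345313 V = -0.345 mV.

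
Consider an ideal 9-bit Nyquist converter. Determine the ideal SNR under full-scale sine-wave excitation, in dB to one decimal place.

55.9 dB

SNR ≈ 6.02·N + 1.76 dB = 6.02·9 + 1.76 = 55.94 dB.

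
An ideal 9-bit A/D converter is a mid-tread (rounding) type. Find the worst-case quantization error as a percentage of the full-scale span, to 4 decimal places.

0.0977 %

Rounding → worst-case error = ½ LSB = V_FS/2^10, so 100/1024 = 0.0976562 % of full scale.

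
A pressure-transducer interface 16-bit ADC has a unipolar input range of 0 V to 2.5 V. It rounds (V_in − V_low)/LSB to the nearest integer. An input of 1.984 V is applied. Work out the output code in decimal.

code 52009

LSB = 2.5 V / 65536 = 38.15 µV.
Input sits at 52009.370 steps above V_low.
round(52009.370) = 52009.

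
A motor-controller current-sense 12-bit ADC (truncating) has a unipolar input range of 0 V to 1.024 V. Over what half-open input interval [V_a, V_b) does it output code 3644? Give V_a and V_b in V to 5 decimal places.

[0.91100 V, 0.91125 V)

LSB = 1.024/2^12 = 250.00 µV.
V_a = V_low + 3644·LSB = 0.911 V; V_b = V_low + 3645·LSB = 0.91125 V.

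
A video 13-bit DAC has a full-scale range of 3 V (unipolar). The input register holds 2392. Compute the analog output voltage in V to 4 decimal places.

0.8760 V

LSB = 3 V / 2^13 = 366.21 µV.
V_out = 0 + 2392 × 0.000366211 V = 0.875977 V.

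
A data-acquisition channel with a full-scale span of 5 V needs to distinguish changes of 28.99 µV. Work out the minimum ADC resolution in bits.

Number of steps required ≥ 5 V / 28.99 µV = 172473.27.
Need 2^N ≥ 172473.27; 2^17 = 131072, 2^18 = 262144.
Minimum N = 18.

18 bits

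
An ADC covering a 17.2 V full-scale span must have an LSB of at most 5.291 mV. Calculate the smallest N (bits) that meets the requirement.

Number of steps required ≥ 17.2 V / 5.291 mV = 3250.80.
Need 2^N ≥ 3250.80; 2^11 = 2048, 2^12 = 4096.
Minimum N = 12.

12 bits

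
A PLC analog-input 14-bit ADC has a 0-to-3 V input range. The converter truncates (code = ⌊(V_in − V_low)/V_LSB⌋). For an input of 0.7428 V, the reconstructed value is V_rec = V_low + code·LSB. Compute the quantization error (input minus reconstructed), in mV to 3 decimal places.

0.124 mV

LSB = 3/2^14 = 183.11 µV.
(0.7428 − 0)/0.000183105 = 4056.6784; ⌊·⌋ gives code 4056.
Reconstructed: 0.74267578 V.
Difference: 0.000124219 V → 0.124 mV.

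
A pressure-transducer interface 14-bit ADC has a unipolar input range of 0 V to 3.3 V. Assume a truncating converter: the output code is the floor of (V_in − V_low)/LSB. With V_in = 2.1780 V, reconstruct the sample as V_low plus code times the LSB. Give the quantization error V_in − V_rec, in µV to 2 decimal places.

Step size: 3.3 V ÷ 2^14 = 201.42 µV.
(V_in − V_low)/LSB = (2.1780 − 0)/0.000201416 = 10813.4400 → code 10813 (floor).
Code 10813 maps back to 0 + 10813×0.000201416 V = 2.1779114 V.
Error = 2.1780 − 2.1779114 = 8.8623e-05 V = 88.62 µV.

88.62 µV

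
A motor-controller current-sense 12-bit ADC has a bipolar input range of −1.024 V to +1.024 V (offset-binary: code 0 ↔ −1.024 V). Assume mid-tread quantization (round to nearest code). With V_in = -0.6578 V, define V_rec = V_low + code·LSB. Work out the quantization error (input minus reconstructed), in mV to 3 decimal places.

0.200 mV

Step size: 2.048 V ÷ 2^12 = 0.500 mV.
(V_in − V_low)/LSB = (-0.6578 − (−1.024))/0.0005 = 732.4000 → code 732 (round).
Code 732 maps back to (−1.024) + 732×0.0005 V = -0.658 V.
Error = -0.6578 − (−0.658) = 0.0002 V = 0.200 mV.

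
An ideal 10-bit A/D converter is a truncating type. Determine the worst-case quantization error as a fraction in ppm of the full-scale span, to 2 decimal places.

Truncating → worst-case error = 1 LSB = V_FS/2^10, so 1e+06/1024 = 976.562 ppm of full scale.

976.56 ppm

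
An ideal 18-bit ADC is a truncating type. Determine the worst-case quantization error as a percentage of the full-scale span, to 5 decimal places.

Truncating → worst-case error = 1 LSB = V_FS/2^18, so 100/262144 = 0.00038147 % of full scale.

0.00038 %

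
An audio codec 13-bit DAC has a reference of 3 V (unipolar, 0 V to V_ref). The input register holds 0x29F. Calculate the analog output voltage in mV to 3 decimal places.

LSB = 3 V / 2^13 = 366.21 µV.
Code 0x29F = 671 decimal.
V_out = 0 + 671 × 0.000366211 V = 0.245728 V.
= 245.728 mV.

245.728 mV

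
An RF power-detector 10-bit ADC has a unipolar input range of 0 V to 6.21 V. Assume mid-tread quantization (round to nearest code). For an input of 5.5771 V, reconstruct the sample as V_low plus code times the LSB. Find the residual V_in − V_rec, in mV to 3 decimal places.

LSB = 6.21/2^10 = 6.064 mV.
(5.5771 − 0)/0.00606445 = 919.6377; round gives code 920.
V_rec = 0 + 920·0.00606445 = 5.5792969 V.
Difference: -0.00219688 V → -2.197 mV.

-2.197 mV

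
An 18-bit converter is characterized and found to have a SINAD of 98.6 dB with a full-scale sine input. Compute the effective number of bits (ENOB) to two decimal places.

16.09 bits

ENOB = (SINAD − 1.76) / 6.02 = (98.6 − 1.76)/6.02 = 16.086.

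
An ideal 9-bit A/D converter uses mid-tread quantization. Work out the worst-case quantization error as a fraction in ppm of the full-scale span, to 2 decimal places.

976.56 ppm

Rounding → worst-case error = ½ LSB = V_FS/2^10, so 1e+06/1024 = 976.562 ppm of full scale.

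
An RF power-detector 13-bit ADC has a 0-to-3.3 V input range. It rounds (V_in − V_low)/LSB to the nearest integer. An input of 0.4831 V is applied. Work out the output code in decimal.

code 1199

With 8192 levels over 3.3 V, one step is 402.83 µV.
(V_in − V_low)/LSB = (0.4831 − 0) / 0.000402832 = 1199.259.
So the output code is 1199.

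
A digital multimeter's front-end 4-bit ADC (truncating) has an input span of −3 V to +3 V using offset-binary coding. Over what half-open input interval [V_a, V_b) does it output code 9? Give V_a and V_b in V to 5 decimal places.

[0.37500 V, 0.75000 V)

LSB = 6/2^4 = 375.000 mV.
V_a = V_low + 9·LSB = 0.375 V; V_b = V_low + 10·LSB = 0.75 V.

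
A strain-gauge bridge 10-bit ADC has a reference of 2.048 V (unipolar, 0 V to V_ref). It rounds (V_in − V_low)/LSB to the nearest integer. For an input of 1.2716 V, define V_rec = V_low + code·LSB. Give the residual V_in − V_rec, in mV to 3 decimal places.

Step size: 2.048 V ÷ 2^10 = 2.000 mV.
(V_in − V_low)/LSB = (1.2716 − 0)/0.002 = 635.8000 → code 636 (round).
Reconstructed: 1.272 V.
Difference: -0.0004 V → -0.400 mV.

-0.400 mV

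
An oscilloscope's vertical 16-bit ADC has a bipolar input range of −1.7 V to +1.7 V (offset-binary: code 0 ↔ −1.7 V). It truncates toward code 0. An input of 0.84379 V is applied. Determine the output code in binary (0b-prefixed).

With 65536 levels over 3.4 V, one step is 51.88 µV.
(0.84379 − (−1.7)) / 5.18799e-05 = 49032.300 LSBs.
So the output code is 49032.
In binary (0b-prefixed): 0b1011111110001000.

code 0b1011111110001000 (decimal 49032)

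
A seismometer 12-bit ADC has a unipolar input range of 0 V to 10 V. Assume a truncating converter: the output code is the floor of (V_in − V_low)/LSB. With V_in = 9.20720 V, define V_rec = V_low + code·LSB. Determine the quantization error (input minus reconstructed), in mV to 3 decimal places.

One LSB is 10 V / 4096 = 2.441 mV.
(V_in − V_low)/LSB = (9.20720 − 0)/0.00244141 = 3771.2691 → code 3771 (floor).
Code 3771 maps back to 0 + 3771×0.00244141 V = 9.206543 V.
Error = 9.20720 − 9.206543 = 0.000657031 V = 0.657 mV.

0.657 mV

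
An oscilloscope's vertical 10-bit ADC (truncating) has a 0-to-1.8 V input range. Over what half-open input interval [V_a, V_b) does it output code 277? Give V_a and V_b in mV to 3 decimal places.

LSB = 1.8/2^10 = 1.758 mV.
V_a = V_low + 277·LSB = 0.486914 V; V_b = V_low + 278·LSB = 0.488672 V.

[486.914 mV, 488.672 mV)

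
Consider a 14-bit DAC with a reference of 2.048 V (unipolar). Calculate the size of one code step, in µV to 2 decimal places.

Full-scale span = 2.048 V.
LSB = 2.048 / 2^14 = 2.048 / 16384 = 0.000125 V = 125.00 µV.

125.00 µV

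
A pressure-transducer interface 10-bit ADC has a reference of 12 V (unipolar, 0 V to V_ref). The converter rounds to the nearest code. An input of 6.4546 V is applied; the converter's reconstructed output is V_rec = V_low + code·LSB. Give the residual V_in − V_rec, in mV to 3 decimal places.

One LSB is 12 V / 1024 = 11.719 mV.
Scaled input = 550.7925 LSBs, so code = 551.
V_rec = 0 + 551·0.0117188 = 6.4570312 V.
V_in − V_rec = -0.00243125 V = -2.431 mV.

-2.431 mV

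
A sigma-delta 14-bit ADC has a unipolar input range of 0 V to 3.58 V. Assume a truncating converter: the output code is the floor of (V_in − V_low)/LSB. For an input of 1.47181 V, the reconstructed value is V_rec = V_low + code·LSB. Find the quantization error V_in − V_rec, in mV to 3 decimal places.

Step size: 3.58 V ÷ 2^14 = 218.51 µV.
(1.47181 − 0)/0.000218506 = 6735.7919; ⌊·⌋ gives code 6735.
Reconstructed: 1.471637 V.
Error = 1.47181 − 1.471637 = 0.000173037 V = 0.173 mV.

0.173 mV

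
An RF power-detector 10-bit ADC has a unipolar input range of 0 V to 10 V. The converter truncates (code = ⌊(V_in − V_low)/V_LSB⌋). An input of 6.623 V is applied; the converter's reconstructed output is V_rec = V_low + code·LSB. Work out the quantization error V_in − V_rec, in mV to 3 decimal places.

LSB = 10/2^10 = 9.766 mV.
(V_in − V_low)/LSB = (6.623 − 0)/0.00976562 = 678.1952 → code 678 (floor).
Reconstructed: 6.6210938 V.
Difference: 0.00190625 V → 1.906 mV.

1.906 mV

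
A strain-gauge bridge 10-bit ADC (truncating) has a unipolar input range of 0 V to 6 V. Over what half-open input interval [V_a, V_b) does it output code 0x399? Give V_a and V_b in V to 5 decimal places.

LSB = 6/2^10 = 5.859 mV.
Code 0x399 = 921 decimal.
V_a = V_low + 921·LSB = 5.39648 V; V_b = V_low + 922·LSB = 5.40234 V.

[5.39648 V, 5.40234 V)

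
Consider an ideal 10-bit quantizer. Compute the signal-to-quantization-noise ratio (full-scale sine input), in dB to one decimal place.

62.0 dB

SNR ≈ 6.02·N + 1.76 dB = 6.02·10 + 1.76 = 61.96 dB.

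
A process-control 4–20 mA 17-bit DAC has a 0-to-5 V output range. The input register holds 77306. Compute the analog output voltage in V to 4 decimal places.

LSB = 5 V / 2^17 = 38.15 µV.
V_out = 0 + 77306 × 3.8147e-05 V = 2.94899 V.

2.9490 V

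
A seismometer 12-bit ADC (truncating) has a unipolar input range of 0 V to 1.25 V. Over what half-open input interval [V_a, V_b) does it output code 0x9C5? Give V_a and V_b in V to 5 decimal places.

[0.76324 V, 0.76355 V)

LSB = 1.25/2^12 = 305.18 µV.
Code 0x9C5 = 2501 decimal.
V_a = V_low + 2501·LSB = 0.763245 V; V_b = V_low + 2502·LSB = 0.76355 V.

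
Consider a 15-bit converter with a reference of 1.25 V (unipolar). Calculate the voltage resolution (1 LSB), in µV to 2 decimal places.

38.15 µV

Full-scale span = 1.25 V.
LSB = 1.25 / 2^15 = 1.25 / 32768 = 3.8147e-05 V = 38.15 µV.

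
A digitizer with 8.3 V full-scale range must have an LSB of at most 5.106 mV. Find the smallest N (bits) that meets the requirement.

11 bits

Number of steps required ≥ 8.3 V / 5.106 mV = 1625.54.
Need 2^N ≥ 1625.54; 2^10 = 1024, 2^11 = 2048.
Minimum N = 11.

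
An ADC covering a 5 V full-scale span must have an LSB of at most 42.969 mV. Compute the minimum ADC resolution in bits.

7 bits

Number of steps required ≥ 5 V / 42.969 mV = 116.36.
Need 2^N ≥ 116.36; 2^6 = 64, 2^7 = 128.
Minimum N = 7.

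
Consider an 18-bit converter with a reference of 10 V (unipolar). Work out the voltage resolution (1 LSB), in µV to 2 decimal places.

38.15 µV

Full-scale span = 10 V.
LSB = 10 / 2^18 = 10 / 262144 = 3.8147e-05 V = 38.15 µV.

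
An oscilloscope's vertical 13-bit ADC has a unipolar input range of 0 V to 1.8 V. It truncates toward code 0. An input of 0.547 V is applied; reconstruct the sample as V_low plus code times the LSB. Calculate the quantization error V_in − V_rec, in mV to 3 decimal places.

One LSB is 1.8 V / 8192 = 219.73 µV.
(0.547 − 0)/0.000219727 = 2489.4578; ⌊·⌋ gives code 2489.
Code 2489 maps back to 0 + 2489×0.000219727 V = 0.54689941 V.
Error = 0.547 − 0.54689941 = 0.000100586 V = 0.101 mV.

0.101 mV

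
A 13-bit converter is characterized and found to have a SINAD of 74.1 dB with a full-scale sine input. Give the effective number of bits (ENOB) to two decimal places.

12.02 bits

ENOB = (SINAD − 1.76) / 6.02 = (74.1 − 1.76)/6.02 = 12.017.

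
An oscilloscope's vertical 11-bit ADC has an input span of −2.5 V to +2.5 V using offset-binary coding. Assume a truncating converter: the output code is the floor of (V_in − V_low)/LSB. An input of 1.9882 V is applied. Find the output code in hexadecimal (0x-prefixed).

code 0x72E (decimal 1838)

LSB = 5 V / 2048 = 2.441 mV.
(1.9882 − (−2.5)) / 0.00244141 = 1838.367 LSBs.
⌊·⌋(1838.367) = 1838.
In hexadecimal (0x-prefixed): 0x72E.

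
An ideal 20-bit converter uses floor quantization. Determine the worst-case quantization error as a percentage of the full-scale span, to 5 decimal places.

0.00010 %

Truncating → worst-case error = 1 LSB = V_FS/2^20, so 100/1048576 = 9.53674e-05 % of full scale.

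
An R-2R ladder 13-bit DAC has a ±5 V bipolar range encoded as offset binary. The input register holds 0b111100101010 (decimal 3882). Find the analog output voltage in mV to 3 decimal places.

LSB = 10 V / 2^13 = 1.221 mV.
Code 0b111100101010 = 3882 decimal.
V_out = (−5) + 3882 × 0.0012207 V = -0.26123 V.
= -261.230 mV.

-261.230 mV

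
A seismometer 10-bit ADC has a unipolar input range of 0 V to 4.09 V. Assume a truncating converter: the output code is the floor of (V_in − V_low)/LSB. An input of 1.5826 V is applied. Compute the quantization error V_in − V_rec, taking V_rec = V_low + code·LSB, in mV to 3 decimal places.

Step size: 4.09 V ÷ 2^10 = 3.994 mV.
(1.5826 − 0)/0.00399414 = 396.2304; ⌊·⌋ gives code 396.
V_rec = 0 + 396·0.00399414 = 1.5816797 V.
V_in − V_rec = 0.000920313 V = 0.920 mV.

0.920 mV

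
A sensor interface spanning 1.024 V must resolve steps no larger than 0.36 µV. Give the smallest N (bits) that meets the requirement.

Number of steps required ≥ 1.024 V / 0.36 µV = 2844444.44.
Need 2^N ≥ 2844444.44; 2^21 = 2097152, 2^22 = 4194304.
Minimum N = 22.

22 bits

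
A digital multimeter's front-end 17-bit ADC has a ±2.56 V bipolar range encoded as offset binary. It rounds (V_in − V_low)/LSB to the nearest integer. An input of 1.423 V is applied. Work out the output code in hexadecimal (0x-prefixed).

code 0x18E4D (decimal 101965)

With 131072 levels over 5.12 V, one step is 39.06 µV.
Input sits at 101964.800 steps above V_low.
round(101964.800) = 101965.
In hexadecimal (0x-prefixed): 0x18E4D.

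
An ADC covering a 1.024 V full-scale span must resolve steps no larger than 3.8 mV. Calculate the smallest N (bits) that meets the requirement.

Number of steps required ≥ 1.024 V / 3.8 mV = 269.47.
Need 2^N ≥ 269.47; 2^8 = 256, 2^9 = 512.
Minimum N = 9.

9 bits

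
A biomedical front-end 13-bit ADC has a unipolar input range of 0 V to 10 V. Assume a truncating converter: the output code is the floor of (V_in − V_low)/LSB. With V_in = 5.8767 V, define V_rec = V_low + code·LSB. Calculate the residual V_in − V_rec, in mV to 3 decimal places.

Step size: 10 V ÷ 2^13 = 1.221 mV.
Scaled input = 4814.1926 LSBs, so code = 4814.
V_rec = 0 + 4814·0.0012207 = 5.8764648 V.
Difference: 0.000235156 V → 0.235 mV.

0.235 mV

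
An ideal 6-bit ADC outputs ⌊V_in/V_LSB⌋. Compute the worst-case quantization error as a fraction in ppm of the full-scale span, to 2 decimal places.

Truncating → worst-case error = 1 LSB = V_FS/2^6, so 1e+06/64 = 15625 ppm of full scale.

15625.00 ppm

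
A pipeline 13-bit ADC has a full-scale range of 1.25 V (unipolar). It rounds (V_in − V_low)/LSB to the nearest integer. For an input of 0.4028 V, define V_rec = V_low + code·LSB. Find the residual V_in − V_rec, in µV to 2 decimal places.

One LSB is 1.25 V / 8192 = 152.59 µV.
Scaled input = 2639.7901 LSBs, so code = 2640.
V_rec = 0 + 2640·0.000152588 = 0.40283203 V.
Difference: -3.20313e-05 V → -32.03 µV.

-32.03 µV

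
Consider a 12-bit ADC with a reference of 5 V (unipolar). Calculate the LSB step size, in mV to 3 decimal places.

1.221 mV

Full-scale span = 5 V.
LSB = 5 / 2^12 = 5 / 4096 = 0.0012207 V = 1.221 mV.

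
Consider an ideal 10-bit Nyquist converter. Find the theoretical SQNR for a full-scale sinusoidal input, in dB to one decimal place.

62.0 dB

SNR ≈ 6.02·N + 1.76 dB = 6.02·10 + 1.76 = 61.96 dB.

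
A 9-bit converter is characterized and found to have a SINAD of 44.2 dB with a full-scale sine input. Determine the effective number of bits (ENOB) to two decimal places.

7.05 bits

ENOB = (SINAD − 1.76) / 6.02 = (44.2 − 1.76)/6.02 = 7.050.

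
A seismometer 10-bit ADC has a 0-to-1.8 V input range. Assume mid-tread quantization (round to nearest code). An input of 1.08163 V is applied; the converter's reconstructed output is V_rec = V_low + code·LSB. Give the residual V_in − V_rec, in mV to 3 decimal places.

0.575 mV

LSB = 1.8/2^10 = 1.758 mV.
(1.08163 − 0)/0.00175781 = 615.3273; round gives code 615.
V_rec = 0 + 615·0.00175781 = 1.0810547 V.
V_in − V_rec = 0.000575312 V = 0.575 mV.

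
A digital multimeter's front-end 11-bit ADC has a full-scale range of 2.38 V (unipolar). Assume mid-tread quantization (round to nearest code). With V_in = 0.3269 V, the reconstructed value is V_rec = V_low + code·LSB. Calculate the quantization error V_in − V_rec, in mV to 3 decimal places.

One LSB is 2.38 V / 2048 = 1.162 mV.
(V_in − V_low)/LSB = (0.3269 − 0)/0.00116211 = 281.2988 → code 281 (round).
V_rec = 0 + 281·0.00116211 = 0.32655273 V.
Error = 0.3269 − 0.32655273 = 0.000347266 V = 0.347 mV.

0.347 mV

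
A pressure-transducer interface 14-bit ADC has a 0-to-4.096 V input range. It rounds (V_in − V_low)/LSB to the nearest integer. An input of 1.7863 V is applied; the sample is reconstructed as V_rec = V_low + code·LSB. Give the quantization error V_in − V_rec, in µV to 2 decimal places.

50.00 µV

LSB = 4.096/2^14 = 250.00 µV.
Scaled input = 7145.2000 LSBs, so code = 7145.
V_rec = 0 + 7145·0.00025 = 1.78625 V.
Error = 1.7863 − 1.78625 = 5e-05 V = 50.00 µV.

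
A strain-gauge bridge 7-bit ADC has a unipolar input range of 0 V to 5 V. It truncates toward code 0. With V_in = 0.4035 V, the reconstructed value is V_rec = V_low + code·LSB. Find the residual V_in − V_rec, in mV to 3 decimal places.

12.875 mV

One LSB is 5 V / 128 = 39.062 mV.
(V_in − V_low)/LSB = (0.4035 − 0)/0.0390625 = 10.3296 → code 10 (floor).
Code 10 maps back to 0 + 10×0.0390625 V = 0.390625 V.
V_in − V_rec = 0.012875 V = 12.875 mV.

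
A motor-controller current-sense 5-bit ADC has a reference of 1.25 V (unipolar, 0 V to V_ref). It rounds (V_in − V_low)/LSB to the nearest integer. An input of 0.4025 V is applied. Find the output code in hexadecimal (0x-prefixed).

code 0xA (decimal 10)

With 32 levels over 1.25 V, one step is 39.062 mV.
(V_in − V_low)/LSB = (0.4025 − 0) / 0.0390625 = 10.304.
So the output code is 10.
In hexadecimal (0x-prefixed): 0xA.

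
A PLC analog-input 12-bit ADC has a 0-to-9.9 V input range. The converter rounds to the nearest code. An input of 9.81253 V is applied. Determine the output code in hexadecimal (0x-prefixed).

Full-scale span = 9.9 V; LSB = 9.9/2^12 = 2.417 mV.
Input sits at 4059.810 steps above V_low.
So the output code is 4060.
In hexadecimal (0x-prefixed): 0xFDC.

code 0xFDC (decimal 4060)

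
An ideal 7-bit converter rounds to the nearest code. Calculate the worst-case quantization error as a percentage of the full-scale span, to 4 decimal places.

0.3906 %

Rounding → worst-case error = ½ LSB = V_FS/2^8, so 100/256 = 0.390625 % of full scale.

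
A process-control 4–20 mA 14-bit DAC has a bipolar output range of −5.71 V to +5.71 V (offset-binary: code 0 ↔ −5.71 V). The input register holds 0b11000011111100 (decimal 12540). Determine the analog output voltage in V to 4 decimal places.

LSB = 11.42 V / 2^14 = 0.697 mV.
Code 0b11000011111100 = 12540 decimal.
V_out = (−5.71) + 12540 × 0.000697021 V = 3.03065 V.

3.0306 V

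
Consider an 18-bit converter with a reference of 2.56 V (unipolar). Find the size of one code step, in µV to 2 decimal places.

Full-scale span = 2.56 V.
LSB = 2.56 / 2^18 = 2.56 / 262144 = 9.76563e-06 V = 9.77 µV.

9.77 µV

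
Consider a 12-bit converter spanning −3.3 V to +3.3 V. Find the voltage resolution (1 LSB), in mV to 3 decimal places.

Full-scale span = 6.6 V.
LSB = 6.6 / 2^12 = 6.6 / 4096 = 0.00161133 V = 1.611 mV.

1.611 mV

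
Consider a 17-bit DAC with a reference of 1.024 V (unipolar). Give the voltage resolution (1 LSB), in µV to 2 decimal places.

7.81 µV

Full-scale span = 1.024 V.
LSB = 1.024 / 2^17 = 1.024 / 131072 = 7.8125e-06 V = 7.81 µV.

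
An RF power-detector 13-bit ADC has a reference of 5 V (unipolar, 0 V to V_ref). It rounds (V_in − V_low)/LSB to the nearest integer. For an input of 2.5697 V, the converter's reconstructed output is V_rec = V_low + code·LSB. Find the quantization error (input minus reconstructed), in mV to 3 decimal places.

LSB = 5/2^13 = 0.610 mV.
(2.5697 − 0)/0.000610352 = 4210.1965; round gives code 4210.
Reconstructed: 2.5695801 V.
Error = 2.5697 − 2.5695801 = 0.000119922 V = 0.120 mV.

0.120 mV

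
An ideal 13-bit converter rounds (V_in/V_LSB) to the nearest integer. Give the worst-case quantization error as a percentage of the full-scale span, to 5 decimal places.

0.00610 %

Rounding → worst-case error = ½ LSB = V_FS/2^14, so 100/16384 = 0.00610352 % of full scale.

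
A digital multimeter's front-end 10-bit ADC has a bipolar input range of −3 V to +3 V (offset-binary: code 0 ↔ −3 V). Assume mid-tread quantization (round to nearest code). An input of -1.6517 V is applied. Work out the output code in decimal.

With 1024 levels over 6 V, one step is 5.859 mV.
(-1.6517 − (−3)) / 0.00585938 = 230.110 LSBs.
round(230.110) = 230.

code 230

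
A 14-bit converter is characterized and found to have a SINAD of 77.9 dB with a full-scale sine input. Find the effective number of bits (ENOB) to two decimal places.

12.65 bits

ENOB = (SINAD − 1.76) / 6.02 = (77.9 − 1.76)/6.02 = 12.648.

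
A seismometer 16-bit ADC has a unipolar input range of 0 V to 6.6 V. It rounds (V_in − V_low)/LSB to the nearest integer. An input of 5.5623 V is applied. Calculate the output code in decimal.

With 65536 levels over 6.6 V, one step is 100.71 µV.
(V_in − V_low)/LSB = (5.5623 − 0) / 0.000100708 = 55231.953.
round(55231.953) = 55232.

code 55232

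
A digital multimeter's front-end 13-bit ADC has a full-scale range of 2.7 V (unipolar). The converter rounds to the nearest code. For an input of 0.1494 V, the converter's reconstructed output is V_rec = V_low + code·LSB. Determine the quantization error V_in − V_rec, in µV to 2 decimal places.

95.80 µV

LSB = 2.7/2^13 = 329.59 µV.
(V_in − V_low)/LSB = (0.1494 − 0)/0.00032959 = 453.2907 → code 453 (round).
Reconstructed: 0.1493042 V.
Difference: 9.58008e-05 V → 95.80 µV.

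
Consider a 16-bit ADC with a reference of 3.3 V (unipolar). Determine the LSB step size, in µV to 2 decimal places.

Full-scale span = 3.3 V.
LSB = 3.3 / 2^16 = 3.3 / 65536 = 5.0354e-05 V = 50.35 µV.

50.35 µV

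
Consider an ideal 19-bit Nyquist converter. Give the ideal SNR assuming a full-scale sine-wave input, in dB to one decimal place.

116.1 dB

SNR ≈ 6.02·N + 1.76 dB = 6.02·19 + 1.76 = 116.14 dB.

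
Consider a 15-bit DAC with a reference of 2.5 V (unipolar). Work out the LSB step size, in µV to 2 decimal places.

76.29 µV

Full-scale span = 2.5 V.
LSB = 2.5 / 2^15 = 2.5 / 32768 = 7.62939e-05 V = 76.29 µV.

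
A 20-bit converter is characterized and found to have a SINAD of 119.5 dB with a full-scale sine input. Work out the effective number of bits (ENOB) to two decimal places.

19.56 bits

ENOB = (SINAD − 1.76) / 6.02 = (119.5 − 1.76)/6.02 = 19.558.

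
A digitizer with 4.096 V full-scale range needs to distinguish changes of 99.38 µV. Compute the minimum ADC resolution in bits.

16 bits

Number of steps required ≥ 4.096 V / 99.38 µV = 41215.54.
Need 2^N ≥ 41215.54; 2^15 = 32768, 2^16 = 65536.
Minimum N = 16.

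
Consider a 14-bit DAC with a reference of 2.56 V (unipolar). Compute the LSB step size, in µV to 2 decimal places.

Full-scale span = 2.56 V.
LSB = 2.56 / 2^14 = 2.56 / 16384 = 0.00015625 V = 156.25 µV.

156.25 µV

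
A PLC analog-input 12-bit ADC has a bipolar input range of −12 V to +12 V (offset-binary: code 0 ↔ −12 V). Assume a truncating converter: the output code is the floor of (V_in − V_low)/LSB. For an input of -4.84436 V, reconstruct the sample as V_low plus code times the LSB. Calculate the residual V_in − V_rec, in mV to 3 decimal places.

1.343 mV

Step size: 24 V ÷ 2^12 = 5.859 mV.
(-4.84436 − (−12))/0.00585938 = 1221.2292; ⌊·⌋ gives code 1221.
V_rec = (−12) + 1221·0.00585938 = -4.8457031 V.
Difference: 0.00134312 V → 1.343 mV.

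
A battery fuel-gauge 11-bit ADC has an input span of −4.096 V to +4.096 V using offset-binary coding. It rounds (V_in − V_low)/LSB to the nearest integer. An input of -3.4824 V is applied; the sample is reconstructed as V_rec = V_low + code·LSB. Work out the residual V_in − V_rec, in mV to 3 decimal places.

1.600 mV

LSB = 8.192/2^11 = 4.000 mV.
(-3.4824 − (−4.096))/0.004 = 153.4000; round gives code 153.
V_rec = (−4.096) + 153·0.004 = -3.484 V.
V_in − V_rec = 0.0016 V = 1.600 mV.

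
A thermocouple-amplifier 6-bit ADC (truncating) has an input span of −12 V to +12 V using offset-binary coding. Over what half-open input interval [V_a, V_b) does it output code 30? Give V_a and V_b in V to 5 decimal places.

[-0.75000 V, -0.37500 V)

LSB = 24/2^6 = 375.000 mV.
V_a = V_low + 30·LSB = -0.75 V; V_b = V_low + 31·LSB = -0.375 V.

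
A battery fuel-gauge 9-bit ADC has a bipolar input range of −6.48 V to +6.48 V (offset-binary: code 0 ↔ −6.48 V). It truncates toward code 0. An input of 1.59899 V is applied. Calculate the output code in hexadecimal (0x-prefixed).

code 0x13F (decimal 319)

LSB = 12.96 V / 512 = 25.312 mV.
(V_in − V_low)/LSB = (1.59899 − (−6.48)) / 0.0253125 = 319.170.
So the output code is 319.
In hexadecimal (0x-prefixed): 0x13F.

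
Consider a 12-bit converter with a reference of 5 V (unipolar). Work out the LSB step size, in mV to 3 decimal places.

Full-scale span = 5 V.
LSB = 5 / 2^12 = 5 / 4096 = 0.0012207 V = 1.221 mV.

1.221 mV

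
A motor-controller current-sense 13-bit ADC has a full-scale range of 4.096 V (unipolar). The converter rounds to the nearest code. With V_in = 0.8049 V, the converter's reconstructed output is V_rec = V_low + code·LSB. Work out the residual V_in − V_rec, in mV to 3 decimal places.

-0.100 mV

One LSB is 4.096 V / 8192 = 0.500 mV.
Scaled input = 1609.8000 LSBs, so code = 1610.
Code 1610 maps back to 0 + 1610×0.0005 V = 0.805 V.
V_in − V_rec = -0.0001 V = -0.100 mV.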